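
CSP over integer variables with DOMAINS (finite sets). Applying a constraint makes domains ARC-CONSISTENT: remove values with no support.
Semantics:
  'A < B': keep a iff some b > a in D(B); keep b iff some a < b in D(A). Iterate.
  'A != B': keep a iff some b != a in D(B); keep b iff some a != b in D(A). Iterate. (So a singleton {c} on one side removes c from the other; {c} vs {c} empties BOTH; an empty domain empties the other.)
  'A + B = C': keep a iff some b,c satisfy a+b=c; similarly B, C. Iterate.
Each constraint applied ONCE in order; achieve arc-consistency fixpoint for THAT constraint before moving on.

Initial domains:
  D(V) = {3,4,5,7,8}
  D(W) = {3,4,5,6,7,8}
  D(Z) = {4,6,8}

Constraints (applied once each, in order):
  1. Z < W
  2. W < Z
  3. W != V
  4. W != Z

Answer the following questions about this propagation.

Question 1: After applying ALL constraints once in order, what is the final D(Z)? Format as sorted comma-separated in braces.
Answer: {6}

Derivation:
Constraint 1 (Z < W) on D(Z)={4,6,8} D(W)={3,4,5,6,7,8}: Z {4,6,8}->{4,6}; W {3,4,5,6,7,8}->{5,6,7,8}
Constraint 2 (W < Z) on D(W)={5,6,7,8} D(Z)={4,6}: W {5,6,7,8}->{5}; Z {4,6}->{6}
Constraint 3 (W != V) on D(W)={5} D(V)={3,4,5,7,8}: V {3,4,5,7,8}->{3,4,7,8}
Constraint 4 (W != Z) on D(W)={5} D(Z)={6}: no change
So after all 4 constraints: D(Z) = {6}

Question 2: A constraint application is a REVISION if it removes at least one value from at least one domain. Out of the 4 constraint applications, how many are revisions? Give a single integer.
Answer: 3

Derivation:
Constraint 1 (Z < W) on D(Z)={4,6,8} D(W)={3,4,5,6,7,8}: Z {4,6,8}->{4,6}; W {3,4,5,6,7,8}->{5,6,7,8} => REVISION
Constraint 2 (W < Z) on D(W)={5,6,7,8} D(Z)={4,6}: W {5,6,7,8}->{5}; Z {4,6}->{6} => REVISION
Constraint 3 (W != V) on D(W)={5} D(V)={3,4,5,7,8}: V {3,4,5,7,8}->{3,4,7,8} => REVISION
Constraint 4 (W != Z) on D(W)={5} D(Z)={6}: no change => not a revision
Total revisions = 3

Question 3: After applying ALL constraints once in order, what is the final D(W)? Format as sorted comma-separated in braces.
Answer: {5}

Derivation:
Constraint 1 (Z < W) on D(Z)={4,6,8} D(W)={3,4,5,6,7,8}: Z {4,6,8}->{4,6}; W {3,4,5,6,7,8}->{5,6,7,8}
Constraint 2 (W < Z) on D(W)={5,6,7,8} D(Z)={4,6}: W {5,6,7,8}->{5}; Z {4,6}->{6}
Constraint 3 (W != V) on D(W)={5} D(V)={3,4,5,7,8}: V {3,4,5,7,8}->{3,4,7,8}
Constraint 4 (W != Z) on D(W)={5} D(Z)={6}: no change
So after all 4 constraints: D(W) = {5}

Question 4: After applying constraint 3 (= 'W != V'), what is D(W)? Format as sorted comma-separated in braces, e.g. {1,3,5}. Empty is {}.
Constraint 1 (Z < W) on D(Z)={4,6,8} D(W)={3,4,5,6,7,8}: Z {4,6,8}->{4,6}; W {3,4,5,6,7,8}->{5,6,7,8}
Constraint 2 (W < Z) on D(W)={5,6,7,8} D(Z)={4,6}: W {5,6,7,8}->{5}; Z {4,6}->{6}
Constraint 3 (W != V) on D(W)={5} D(V)={3,4,5,7,8}: V {3,4,5,7,8}->{3,4,7,8}
So after constraint 3: D(W) = {5}

Answer: {5}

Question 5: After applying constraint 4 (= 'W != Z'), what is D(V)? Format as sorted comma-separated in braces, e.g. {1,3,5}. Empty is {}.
Constraint 1 (Z < W) on D(Z)={4,6,8} D(W)={3,4,5,6,7,8}: Z {4,6,8}->{4,6}; W {3,4,5,6,7,8}->{5,6,7,8}
Constraint 2 (W < Z) on D(W)={5,6,7,8} D(Z)={4,6}: W {5,6,7,8}->{5}; Z {4,6}->{6}
Constraint 3 (W != V) on D(W)={5} D(V)={3,4,5,7,8}: V {3,4,5,7,8}->{3,4,7,8}
Constraint 4 (W != Z) on D(W)={5} D(Z)={6}: no change
So after constraint 4: D(V) = {3,4,7,8}

Answer: {3,4,7,8}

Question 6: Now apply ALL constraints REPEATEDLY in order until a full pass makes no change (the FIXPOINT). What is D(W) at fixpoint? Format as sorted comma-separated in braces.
pass 0 (initial): D(W)={3,4,5,6,7,8}
pass 1: V {3,4,5,7,8}->{3,4,7,8}; W {3,4,5,6,7,8}->{5}; Z {4,6,8}->{6}
pass 2: V {3,4,7,8}->{}; W {5}->{}; Z {6}->{}
pass 3: no change
Fixpoint after 3 passes: D(W) = {}

Answer: {}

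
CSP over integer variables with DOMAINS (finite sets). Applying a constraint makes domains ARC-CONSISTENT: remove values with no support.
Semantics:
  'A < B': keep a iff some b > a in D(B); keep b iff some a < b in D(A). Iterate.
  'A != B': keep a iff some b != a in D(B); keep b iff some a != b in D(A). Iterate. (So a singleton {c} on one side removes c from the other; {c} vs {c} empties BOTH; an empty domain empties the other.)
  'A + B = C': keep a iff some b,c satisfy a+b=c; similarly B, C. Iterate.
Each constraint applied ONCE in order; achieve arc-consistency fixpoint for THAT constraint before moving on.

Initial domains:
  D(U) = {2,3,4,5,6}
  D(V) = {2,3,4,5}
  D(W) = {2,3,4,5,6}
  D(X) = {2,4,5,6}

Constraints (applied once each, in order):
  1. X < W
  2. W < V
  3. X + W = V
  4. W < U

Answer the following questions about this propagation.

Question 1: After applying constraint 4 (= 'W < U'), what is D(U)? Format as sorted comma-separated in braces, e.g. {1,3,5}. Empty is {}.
Answer: {4,5,6}

Derivation:
Constraint 1 (X < W) on D(X)={2,4,5,6} D(W)={2,3,4,5,6}: X {2,4,5,6}->{2,4,5}; W {2,3,4,5,6}->{3,4,5,6}
Constraint 2 (W < V) on D(W)={3,4,5,6} D(V)={2,3,4,5}: W {3,4,5,6}->{3,4}; V {2,3,4,5}->{4,5}
Constraint 3 (X + W = V) on D(X)={2,4,5} D(W)={3,4} D(V)={4,5}: X {2,4,5}->{2}; W {3,4}->{3}; V {4,5}->{5}
Constraint 4 (W < U) on D(W)={3} D(U)={2,3,4,5,6}: U {2,3,4,5,6}->{4,5,6}
So after constraint 4: D(U) = {4,5,6}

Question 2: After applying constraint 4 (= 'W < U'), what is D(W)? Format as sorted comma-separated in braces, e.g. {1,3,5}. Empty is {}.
Constraint 1 (X < W) on D(X)={2,4,5,6} D(W)={2,3,4,5,6}: X {2,4,5,6}->{2,4,5}; W {2,3,4,5,6}->{3,4,5,6}
Constraint 2 (W < V) on D(W)={3,4,5,6} D(V)={2,3,4,5}: W {3,4,5,6}->{3,4}; V {2,3,4,5}->{4,5}
Constraint 3 (X + W = V) on D(X)={2,4,5} D(W)={3,4} D(V)={4,5}: X {2,4,5}->{2}; W {3,4}->{3}; V {4,5}->{5}
Constraint 4 (W < U) on D(W)={3} D(U)={2,3,4,5,6}: U {2,3,4,5,6}->{4,5,6}
So after constraint 4: D(W) = {3}

Answer: {3}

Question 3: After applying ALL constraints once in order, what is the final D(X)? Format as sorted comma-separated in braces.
Constraint 1 (X < W) on D(X)={2,4,5,6} D(W)={2,3,4,5,6}: X {2,4,5,6}->{2,4,5}; W {2,3,4,5,6}->{3,4,5,6}
Constraint 2 (W < V) on D(W)={3,4,5,6} D(V)={2,3,4,5}: W {3,4,5,6}->{3,4}; V {2,3,4,5}->{4,5}
Constraint 3 (X + W = V) on D(X)={2,4,5} D(W)={3,4} D(V)={4,5}: X {2,4,5}->{2}; W {3,4}->{3}; V {4,5}->{5}
Constraint 4 (W < U) on D(W)={3} D(U)={2,3,4,5,6}: U {2,3,4,5,6}->{4,5,6}
So after all 4 constraints: D(X) = {2}

Answer: {2}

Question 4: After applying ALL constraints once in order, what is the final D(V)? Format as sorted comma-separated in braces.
Constraint 1 (X < W) on D(X)={2,4,5,6} D(W)={2,3,4,5,6}: X {2,4,5,6}->{2,4,5}; W {2,3,4,5,6}->{3,4,5,6}
Constraint 2 (W < V) on D(W)={3,4,5,6} D(V)={2,3,4,5}: W {3,4,5,6}->{3,4}; V {2,3,4,5}->{4,5}
Constraint 3 (X + W = V) on D(X)={2,4,5} D(W)={3,4} D(V)={4,5}: X {2,4,5}->{2}; W {3,4}->{3}; V {4,5}->{5}
Constraint 4 (W < U) on D(W)={3} D(U)={2,3,4,5,6}: U {2,3,4,5,6}->{4,5,6}
So after all 4 constraints: D(V) = {5}

Answer: {5}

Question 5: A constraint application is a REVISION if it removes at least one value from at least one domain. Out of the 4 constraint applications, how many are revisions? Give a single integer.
Answer: 4

Derivation:
Constraint 1 (X < W) on D(X)={2,4,5,6} D(W)={2,3,4,5,6}: X {2,4,5,6}->{2,4,5}; W {2,3,4,5,6}->{3,4,5,6} => REVISION
Constraint 2 (W < V) on D(W)={3,4,5,6} D(V)={2,3,4,5}: W {3,4,5,6}->{3,4}; V {2,3,4,5}->{4,5} => REVISION
Constraint 3 (X + W = V) on D(X)={2,4,5} D(W)={3,4} D(V)={4,5}: X {2,4,5}->{2}; W {3,4}->{3}; V {4,5}->{5} => REVISION
Constraint 4 (W < U) on D(W)={3} D(U)={2,3,4,5,6}: U {2,3,4,5,6}->{4,5,6} => REVISION
Total revisions = 4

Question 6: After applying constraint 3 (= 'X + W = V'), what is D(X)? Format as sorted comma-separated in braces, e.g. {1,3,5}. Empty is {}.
Answer: {2}

Derivation:
Constraint 1 (X < W) on D(X)={2,4,5,6} D(W)={2,3,4,5,6}: X {2,4,5,6}->{2,4,5}; W {2,3,4,5,6}->{3,4,5,6}
Constraint 2 (W < V) on D(W)={3,4,5,6} D(V)={2,3,4,5}: W {3,4,5,6}->{3,4}; V {2,3,4,5}->{4,5}
Constraint 3 (X + W = V) on D(X)={2,4,5} D(W)={3,4} D(V)={4,5}: X {2,4,5}->{2}; W {3,4}->{3}; V {4,5}->{5}
So after constraint 3: D(X) = {2}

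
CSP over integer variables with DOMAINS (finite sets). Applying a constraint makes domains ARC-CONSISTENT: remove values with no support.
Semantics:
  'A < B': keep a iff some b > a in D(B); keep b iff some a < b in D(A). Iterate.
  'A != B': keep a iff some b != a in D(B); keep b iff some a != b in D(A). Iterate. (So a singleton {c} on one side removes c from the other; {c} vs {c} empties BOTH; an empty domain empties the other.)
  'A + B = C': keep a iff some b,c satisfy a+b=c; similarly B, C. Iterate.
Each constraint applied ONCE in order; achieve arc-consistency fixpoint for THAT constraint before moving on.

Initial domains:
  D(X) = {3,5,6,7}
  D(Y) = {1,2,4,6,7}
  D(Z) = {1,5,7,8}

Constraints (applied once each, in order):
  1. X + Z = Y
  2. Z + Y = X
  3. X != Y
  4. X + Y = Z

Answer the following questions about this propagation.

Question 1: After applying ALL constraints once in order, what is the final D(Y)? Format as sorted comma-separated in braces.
Constraint 1 (X + Z = Y) on D(X)={3,5,6,7} D(Z)={1,5,7,8} D(Y)={1,2,4,6,7}: X {3,5,6,7}->{3,5,6}; Z {1,5,7,8}->{1}; Y {1,2,4,6,7}->{4,6,7}
Constraint 2 (Z + Y = X) on D(Z)={1} D(Y)={4,6,7} D(X)={3,5,6}: Y {4,6,7}->{4}; X {3,5,6}->{5}
Constraint 3 (X != Y) on D(X)={5} D(Y)={4}: no change
Constraint 4 (X + Y = Z) on D(X)={5} D(Y)={4} D(Z)={1}: X {5}->{}; Y {4}->{}; Z {1}->{}
So after all 4 constraints: D(Y) = {}

Answer: {}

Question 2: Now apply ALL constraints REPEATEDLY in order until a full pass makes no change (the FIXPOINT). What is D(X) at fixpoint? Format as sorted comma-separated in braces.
pass 0 (initial): D(X)={3,5,6,7}
pass 1: X {3,5,6,7}->{}; Y {1,2,4,6,7}->{}; Z {1,5,7,8}->{}
pass 2: no change
Fixpoint after 2 passes: D(X) = {}

Answer: {}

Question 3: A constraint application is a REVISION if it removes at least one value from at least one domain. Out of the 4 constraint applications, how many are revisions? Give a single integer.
Constraint 1 (X + Z = Y) on D(X)={3,5,6,7} D(Z)={1,5,7,8} D(Y)={1,2,4,6,7}: X {3,5,6,7}->{3,5,6}; Z {1,5,7,8}->{1}; Y {1,2,4,6,7}->{4,6,7} => REVISION
Constraint 2 (Z + Y = X) on D(Z)={1} D(Y)={4,6,7} D(X)={3,5,6}: Y {4,6,7}->{4}; X {3,5,6}->{5} => REVISION
Constraint 3 (X != Y) on D(X)={5} D(Y)={4}: no change => not a revision
Constraint 4 (X + Y = Z) on D(X)={5} D(Y)={4} D(Z)={1}: X {5}->{}; Y {4}->{}; Z {1}->{} => REVISION
Total revisions = 3

Answer: 3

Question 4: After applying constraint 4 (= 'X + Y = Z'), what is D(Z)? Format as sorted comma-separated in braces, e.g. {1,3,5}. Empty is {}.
Constraint 1 (X + Z = Y) on D(X)={3,5,6,7} D(Z)={1,5,7,8} D(Y)={1,2,4,6,7}: X {3,5,6,7}->{3,5,6}; Z {1,5,7,8}->{1}; Y {1,2,4,6,7}->{4,6,7}
Constraint 2 (Z + Y = X) on D(Z)={1} D(Y)={4,6,7} D(X)={3,5,6}: Y {4,6,7}->{4}; X {3,5,6}->{5}
Constraint 3 (X != Y) on D(X)={5} D(Y)={4}: no change
Constraint 4 (X + Y = Z) on D(X)={5} D(Y)={4} D(Z)={1}: X {5}->{}; Y {4}->{}; Z {1}->{}
So after constraint 4: D(Z) = {}

Answer: {}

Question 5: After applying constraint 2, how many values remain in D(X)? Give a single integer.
Answer: 1

Derivation:
Constraint 1 (X + Z = Y) on D(X)={3,5,6,7} D(Z)={1,5,7,8} D(Y)={1,2,4,6,7}: X {3,5,6,7}->{3,5,6}; Z {1,5,7,8}->{1}; Y {1,2,4,6,7}->{4,6,7}
Constraint 2 (Z + Y = X) on D(Z)={1} D(Y)={4,6,7} D(X)={3,5,6}: Y {4,6,7}->{4}; X {3,5,6}->{5}
So after constraint 2: D(X)={5}, size = 1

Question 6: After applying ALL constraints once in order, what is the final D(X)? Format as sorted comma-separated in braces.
Answer: {}

Derivation:
Constraint 1 (X + Z = Y) on D(X)={3,5,6,7} D(Z)={1,5,7,8} D(Y)={1,2,4,6,7}: X {3,5,6,7}->{3,5,6}; Z {1,5,7,8}->{1}; Y {1,2,4,6,7}->{4,6,7}
Constraint 2 (Z + Y = X) on D(Z)={1} D(Y)={4,6,7} D(X)={3,5,6}: Y {4,6,7}->{4}; X {3,5,6}->{5}
Constraint 3 (X != Y) on D(X)={5} D(Y)={4}: no change
Constraint 4 (X + Y = Z) on D(X)={5} D(Y)={4} D(Z)={1}: X {5}->{}; Y {4}->{}; Z {1}->{}
So after all 4 constraints: D(X) = {}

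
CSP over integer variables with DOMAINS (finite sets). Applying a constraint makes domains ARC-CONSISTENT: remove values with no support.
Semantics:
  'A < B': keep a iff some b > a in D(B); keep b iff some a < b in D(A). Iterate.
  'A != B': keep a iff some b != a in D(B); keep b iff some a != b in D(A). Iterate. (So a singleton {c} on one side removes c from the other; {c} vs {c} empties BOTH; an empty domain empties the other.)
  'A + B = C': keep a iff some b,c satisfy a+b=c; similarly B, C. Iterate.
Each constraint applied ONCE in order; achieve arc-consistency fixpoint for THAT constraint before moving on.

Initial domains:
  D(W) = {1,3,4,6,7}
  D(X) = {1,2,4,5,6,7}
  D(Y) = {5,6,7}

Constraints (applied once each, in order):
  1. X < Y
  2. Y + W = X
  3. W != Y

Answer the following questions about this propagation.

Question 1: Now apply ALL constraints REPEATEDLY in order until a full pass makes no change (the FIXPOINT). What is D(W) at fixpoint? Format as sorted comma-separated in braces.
pass 0 (initial): D(W)={1,3,4,6,7}
pass 1: W {1,3,4,6,7}->{1}; X {1,2,4,5,6,7}->{6}; Y {5,6,7}->{5}
pass 2: W {1}->{}; X {6}->{}; Y {5}->{}
pass 3: no change
Fixpoint after 3 passes: D(W) = {}

Answer: {}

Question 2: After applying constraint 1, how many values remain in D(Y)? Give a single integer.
Answer: 3

Derivation:
Constraint 1 (X < Y) on D(X)={1,2,4,5,6,7} D(Y)={5,6,7}: X {1,2,4,5,6,7}->{1,2,4,5,6}
So after constraint 1: D(Y)={5,6,7}, size = 3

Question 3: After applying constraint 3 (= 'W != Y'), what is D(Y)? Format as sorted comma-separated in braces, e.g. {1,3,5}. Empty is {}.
Answer: {5}

Derivation:
Constraint 1 (X < Y) on D(X)={1,2,4,5,6,7} D(Y)={5,6,7}: X {1,2,4,5,6,7}->{1,2,4,5,6}
Constraint 2 (Y + W = X) on D(Y)={5,6,7} D(W)={1,3,4,6,7} D(X)={1,2,4,5,6}: Y {5,6,7}->{5}; W {1,3,4,6,7}->{1}; X {1,2,4,5,6}->{6}
Constraint 3 (W != Y) on D(W)={1} D(Y)={5}: no change
So after constraint 3: D(Y) = {5}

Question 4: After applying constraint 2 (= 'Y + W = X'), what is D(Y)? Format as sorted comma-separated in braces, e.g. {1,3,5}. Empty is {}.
Constraint 1 (X < Y) on D(X)={1,2,4,5,6,7} D(Y)={5,6,7}: X {1,2,4,5,6,7}->{1,2,4,5,6}
Constraint 2 (Y + W = X) on D(Y)={5,6,7} D(W)={1,3,4,6,7} D(X)={1,2,4,5,6}: Y {5,6,7}->{5}; W {1,3,4,6,7}->{1}; X {1,2,4,5,6}->{6}
So after constraint 2: D(Y) = {5}

Answer: {5}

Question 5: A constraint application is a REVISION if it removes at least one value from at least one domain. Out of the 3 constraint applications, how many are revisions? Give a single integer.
Answer: 2

Derivation:
Constraint 1 (X < Y) on D(X)={1,2,4,5,6,7} D(Y)={5,6,7}: X {1,2,4,5,6,7}->{1,2,4,5,6} => REVISION
Constraint 2 (Y + W = X) on D(Y)={5,6,7} D(W)={1,3,4,6,7} D(X)={1,2,4,5,6}: Y {5,6,7}->{5}; W {1,3,4,6,7}->{1}; X {1,2,4,5,6}->{6} => REVISION
Constraint 3 (W != Y) on D(W)={1} D(Y)={5}: no change => not a revision
Total revisions = 2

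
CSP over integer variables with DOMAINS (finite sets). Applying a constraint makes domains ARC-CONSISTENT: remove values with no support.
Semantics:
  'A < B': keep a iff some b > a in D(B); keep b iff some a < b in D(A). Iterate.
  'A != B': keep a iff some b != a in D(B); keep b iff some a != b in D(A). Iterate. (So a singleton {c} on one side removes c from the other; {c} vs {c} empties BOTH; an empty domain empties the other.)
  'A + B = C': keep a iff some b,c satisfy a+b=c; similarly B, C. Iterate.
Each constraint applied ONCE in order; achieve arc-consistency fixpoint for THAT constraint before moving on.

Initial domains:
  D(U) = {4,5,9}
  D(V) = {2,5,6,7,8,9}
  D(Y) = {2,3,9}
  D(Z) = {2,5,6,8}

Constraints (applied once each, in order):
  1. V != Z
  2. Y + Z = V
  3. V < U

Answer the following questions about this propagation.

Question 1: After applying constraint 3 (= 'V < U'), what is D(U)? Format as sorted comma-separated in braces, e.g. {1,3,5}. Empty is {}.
Answer: {9}

Derivation:
Constraint 1 (V != Z) on D(V)={2,5,6,7,8,9} D(Z)={2,5,6,8}: no change
Constraint 2 (Y + Z = V) on D(Y)={2,3,9} D(Z)={2,5,6,8} D(V)={2,5,6,7,8,9}: Y {2,3,9}->{2,3}; Z {2,5,6,8}->{2,5,6}; V {2,5,6,7,8,9}->{5,7,8,9}
Constraint 3 (V < U) on D(V)={5,7,8,9} D(U)={4,5,9}: V {5,7,8,9}->{5,7,8}; U {4,5,9}->{9}
So after constraint 3: D(U) = {9}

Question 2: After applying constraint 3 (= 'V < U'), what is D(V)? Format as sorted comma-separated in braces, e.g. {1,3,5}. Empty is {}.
Answer: {5,7,8}

Derivation:
Constraint 1 (V != Z) on D(V)={2,5,6,7,8,9} D(Z)={2,5,6,8}: no change
Constraint 2 (Y + Z = V) on D(Y)={2,3,9} D(Z)={2,5,6,8} D(V)={2,5,6,7,8,9}: Y {2,3,9}->{2,3}; Z {2,5,6,8}->{2,5,6}; V {2,5,6,7,8,9}->{5,7,8,9}
Constraint 3 (V < U) on D(V)={5,7,8,9} D(U)={4,5,9}: V {5,7,8,9}->{5,7,8}; U {4,5,9}->{9}
So after constraint 3: D(V) = {5,7,8}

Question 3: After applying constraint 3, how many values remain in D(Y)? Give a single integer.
Constraint 1 (V != Z) on D(V)={2,5,6,7,8,9} D(Z)={2,5,6,8}: no change
Constraint 2 (Y + Z = V) on D(Y)={2,3,9} D(Z)={2,5,6,8} D(V)={2,5,6,7,8,9}: Y {2,3,9}->{2,3}; Z {2,5,6,8}->{2,5,6}; V {2,5,6,7,8,9}->{5,7,8,9}
Constraint 3 (V < U) on D(V)={5,7,8,9} D(U)={4,5,9}: V {5,7,8,9}->{5,7,8}; U {4,5,9}->{9}
So after constraint 3: D(Y)={2,3}, size = 2

Answer: 2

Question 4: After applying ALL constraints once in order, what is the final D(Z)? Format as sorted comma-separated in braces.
Constraint 1 (V != Z) on D(V)={2,5,6,7,8,9} D(Z)={2,5,6,8}: no change
Constraint 2 (Y + Z = V) on D(Y)={2,3,9} D(Z)={2,5,6,8} D(V)={2,5,6,7,8,9}: Y {2,3,9}->{2,3}; Z {2,5,6,8}->{2,5,6}; V {2,5,6,7,8,9}->{5,7,8,9}
Constraint 3 (V < U) on D(V)={5,7,8,9} D(U)={4,5,9}: V {5,7,8,9}->{5,7,8}; U {4,5,9}->{9}
So after all 3 constraints: D(Z) = {2,5,6}

Answer: {2,5,6}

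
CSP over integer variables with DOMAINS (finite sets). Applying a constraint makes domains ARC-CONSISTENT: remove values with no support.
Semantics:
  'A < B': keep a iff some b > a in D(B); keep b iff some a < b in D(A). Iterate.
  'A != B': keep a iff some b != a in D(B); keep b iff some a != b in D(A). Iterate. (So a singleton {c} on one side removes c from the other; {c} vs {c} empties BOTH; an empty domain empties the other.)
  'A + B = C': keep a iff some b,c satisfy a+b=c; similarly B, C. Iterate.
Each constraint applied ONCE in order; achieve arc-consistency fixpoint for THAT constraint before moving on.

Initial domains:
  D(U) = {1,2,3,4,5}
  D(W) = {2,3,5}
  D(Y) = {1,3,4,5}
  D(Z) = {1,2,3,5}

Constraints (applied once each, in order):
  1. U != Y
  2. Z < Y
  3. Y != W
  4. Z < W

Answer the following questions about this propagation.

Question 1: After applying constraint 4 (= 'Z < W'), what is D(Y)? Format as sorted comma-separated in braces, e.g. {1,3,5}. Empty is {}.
Constraint 1 (U != Y) on D(U)={1,2,3,4,5} D(Y)={1,3,4,5}: no change
Constraint 2 (Z < Y) on D(Z)={1,2,3,5} D(Y)={1,3,4,5}: Z {1,2,3,5}->{1,2,3}; Y {1,3,4,5}->{3,4,5}
Constraint 3 (Y != W) on D(Y)={3,4,5} D(W)={2,3,5}: no change
Constraint 4 (Z < W) on D(Z)={1,2,3} D(W)={2,3,5}: no change
So after constraint 4: D(Y) = {3,4,5}

Answer: {3,4,5}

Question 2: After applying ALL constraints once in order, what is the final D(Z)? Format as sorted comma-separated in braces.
Constraint 1 (U != Y) on D(U)={1,2,3,4,5} D(Y)={1,3,4,5}: no change
Constraint 2 (Z < Y) on D(Z)={1,2,3,5} D(Y)={1,3,4,5}: Z {1,2,3,5}->{1,2,3}; Y {1,3,4,5}->{3,4,5}
Constraint 3 (Y != W) on D(Y)={3,4,5} D(W)={2,3,5}: no change
Constraint 4 (Z < W) on D(Z)={1,2,3} D(W)={2,3,5}: no change
So after all 4 constraints: D(Z) = {1,2,3}

Answer: {1,2,3}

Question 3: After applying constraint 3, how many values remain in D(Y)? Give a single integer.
Answer: 3

Derivation:
Constraint 1 (U != Y) on D(U)={1,2,3,4,5} D(Y)={1,3,4,5}: no change
Constraint 2 (Z < Y) on D(Z)={1,2,3,5} D(Y)={1,3,4,5}: Z {1,2,3,5}->{1,2,3}; Y {1,3,4,5}->{3,4,5}
Constraint 3 (Y != W) on D(Y)={3,4,5} D(W)={2,3,5}: no change
So after constraint 3: D(Y)={3,4,5}, size = 3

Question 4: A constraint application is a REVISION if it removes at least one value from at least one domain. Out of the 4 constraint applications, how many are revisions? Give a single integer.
Answer: 1

Derivation:
Constraint 1 (U != Y) on D(U)={1,2,3,4,5} D(Y)={1,3,4,5}: no change => not a revision
Constraint 2 (Z < Y) on D(Z)={1,2,3,5} D(Y)={1,3,4,5}: Z {1,2,3,5}->{1,2,3}; Y {1,3,4,5}->{3,4,5} => REVISION
Constraint 3 (Y != W) on D(Y)={3,4,5} D(W)={2,3,5}: no change => not a revision
Constraint 4 (Z < W) on D(Z)={1,2,3} D(W)={2,3,5}: no change => not a revision
Total revisions = 1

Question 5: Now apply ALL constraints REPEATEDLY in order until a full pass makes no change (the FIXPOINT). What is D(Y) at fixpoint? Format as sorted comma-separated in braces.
Answer: {3,4,5}

Derivation:
pass 0 (initial): D(Y)={1,3,4,5}
pass 1: Y {1,3,4,5}->{3,4,5}; Z {1,2,3,5}->{1,2,3}
pass 2: no change
Fixpoint after 2 passes: D(Y) = {3,4,5}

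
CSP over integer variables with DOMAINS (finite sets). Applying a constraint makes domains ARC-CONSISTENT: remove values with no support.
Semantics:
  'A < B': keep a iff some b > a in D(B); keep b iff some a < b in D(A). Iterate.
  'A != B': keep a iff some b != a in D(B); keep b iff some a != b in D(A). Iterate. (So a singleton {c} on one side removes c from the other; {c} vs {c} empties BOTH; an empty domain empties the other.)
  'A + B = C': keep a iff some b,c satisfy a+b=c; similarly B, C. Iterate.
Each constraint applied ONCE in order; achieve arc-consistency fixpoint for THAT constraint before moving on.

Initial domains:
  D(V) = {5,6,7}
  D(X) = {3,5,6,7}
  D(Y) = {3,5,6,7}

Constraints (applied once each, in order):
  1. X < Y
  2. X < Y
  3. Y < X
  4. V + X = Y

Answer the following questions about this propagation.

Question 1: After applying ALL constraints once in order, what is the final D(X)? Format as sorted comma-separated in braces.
Answer: {}

Derivation:
Constraint 1 (X < Y) on D(X)={3,5,6,7} D(Y)={3,5,6,7}: X {3,5,6,7}->{3,5,6}; Y {3,5,6,7}->{5,6,7}
Constraint 2 (X < Y) on D(X)={3,5,6} D(Y)={5,6,7}: no change
Constraint 3 (Y < X) on D(Y)={5,6,7} D(X)={3,5,6}: Y {5,6,7}->{5}; X {3,5,6}->{6}
Constraint 4 (V + X = Y) on D(V)={5,6,7} D(X)={6} D(Y)={5}: V {5,6,7}->{}; X {6}->{}; Y {5}->{}
So after all 4 constraints: D(X) = {}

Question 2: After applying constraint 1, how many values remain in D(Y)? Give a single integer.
Answer: 3

Derivation:
Constraint 1 (X < Y) on D(X)={3,5,6,7} D(Y)={3,5,6,7}: X {3,5,6,7}->{3,5,6}; Y {3,5,6,7}->{5,6,7}
So after constraint 1: D(Y)={5,6,7}, size = 3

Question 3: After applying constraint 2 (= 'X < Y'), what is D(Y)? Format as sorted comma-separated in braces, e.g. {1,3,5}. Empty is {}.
Answer: {5,6,7}

Derivation:
Constraint 1 (X < Y) on D(X)={3,5,6,7} D(Y)={3,5,6,7}: X {3,5,6,7}->{3,5,6}; Y {3,5,6,7}->{5,6,7}
Constraint 2 (X < Y) on D(X)={3,5,6} D(Y)={5,6,7}: no change
So after constraint 2: D(Y) = {5,6,7}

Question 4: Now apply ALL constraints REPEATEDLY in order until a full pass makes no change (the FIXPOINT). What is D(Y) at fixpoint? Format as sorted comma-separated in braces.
Answer: {}

Derivation:
pass 0 (initial): D(Y)={3,5,6,7}
pass 1: V {5,6,7}->{}; X {3,5,6,7}->{}; Y {3,5,6,7}->{}
pass 2: no change
Fixpoint after 2 passes: D(Y) = {}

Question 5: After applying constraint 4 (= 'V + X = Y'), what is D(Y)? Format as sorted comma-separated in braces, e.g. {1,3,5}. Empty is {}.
Constraint 1 (X < Y) on D(X)={3,5,6,7} D(Y)={3,5,6,7}: X {3,5,6,7}->{3,5,6}; Y {3,5,6,7}->{5,6,7}
Constraint 2 (X < Y) on D(X)={3,5,6} D(Y)={5,6,7}: no change
Constraint 3 (Y < X) on D(Y)={5,6,7} D(X)={3,5,6}: Y {5,6,7}->{5}; X {3,5,6}->{6}
Constraint 4 (V + X = Y) on D(V)={5,6,7} D(X)={6} D(Y)={5}: V {5,6,7}->{}; X {6}->{}; Y {5}->{}
So after constraint 4: D(Y) = {}

Answer: {}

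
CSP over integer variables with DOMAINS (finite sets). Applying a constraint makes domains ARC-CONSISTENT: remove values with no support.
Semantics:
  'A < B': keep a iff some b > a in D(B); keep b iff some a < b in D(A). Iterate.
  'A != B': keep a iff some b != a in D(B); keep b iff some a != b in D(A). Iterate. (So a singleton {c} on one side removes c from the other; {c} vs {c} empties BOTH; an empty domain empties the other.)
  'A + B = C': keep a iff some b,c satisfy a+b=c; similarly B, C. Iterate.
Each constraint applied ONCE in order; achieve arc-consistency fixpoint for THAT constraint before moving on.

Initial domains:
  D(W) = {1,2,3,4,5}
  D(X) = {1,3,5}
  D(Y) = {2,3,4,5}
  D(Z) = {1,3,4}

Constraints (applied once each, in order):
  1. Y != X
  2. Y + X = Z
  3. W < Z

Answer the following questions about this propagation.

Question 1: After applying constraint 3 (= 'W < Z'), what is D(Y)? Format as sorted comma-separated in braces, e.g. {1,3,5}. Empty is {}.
Constraint 1 (Y != X) on D(Y)={2,3,4,5} D(X)={1,3,5}: no change
Constraint 2 (Y + X = Z) on D(Y)={2,3,4,5} D(X)={1,3,5} D(Z)={1,3,4}: Y {2,3,4,5}->{2,3}; X {1,3,5}->{1}; Z {1,3,4}->{3,4}
Constraint 3 (W < Z) on D(W)={1,2,3,4,5} D(Z)={3,4}: W {1,2,3,4,5}->{1,2,3}
So after constraint 3: D(Y) = {2,3}

Answer: {2,3}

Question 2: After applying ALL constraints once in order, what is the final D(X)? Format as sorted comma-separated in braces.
Constraint 1 (Y != X) on D(Y)={2,3,4,5} D(X)={1,3,5}: no change
Constraint 2 (Y + X = Z) on D(Y)={2,3,4,5} D(X)={1,3,5} D(Z)={1,3,4}: Y {2,3,4,5}->{2,3}; X {1,3,5}->{1}; Z {1,3,4}->{3,4}
Constraint 3 (W < Z) on D(W)={1,2,3,4,5} D(Z)={3,4}: W {1,2,3,4,5}->{1,2,3}
So after all 3 constraints: D(X) = {1}

Answer: {1}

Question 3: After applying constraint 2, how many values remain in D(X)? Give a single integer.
Constraint 1 (Y != X) on D(Y)={2,3,4,5} D(X)={1,3,5}: no change
Constraint 2 (Y + X = Z) on D(Y)={2,3,4,5} D(X)={1,3,5} D(Z)={1,3,4}: Y {2,3,4,5}->{2,3}; X {1,3,5}->{1}; Z {1,3,4}->{3,4}
So after constraint 2: D(X)={1}, size = 1

Answer: 1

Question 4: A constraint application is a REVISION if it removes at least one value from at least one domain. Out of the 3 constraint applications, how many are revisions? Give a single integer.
Constraint 1 (Y != X) on D(Y)={2,3,4,5} D(X)={1,3,5}: no change => not a revision
Constraint 2 (Y + X = Z) on D(Y)={2,3,4,5} D(X)={1,3,5} D(Z)={1,3,4}: Y {2,3,4,5}->{2,3}; X {1,3,5}->{1}; Z {1,3,4}->{3,4} => REVISION
Constraint 3 (W < Z) on D(W)={1,2,3,4,5} D(Z)={3,4}: W {1,2,3,4,5}->{1,2,3} => REVISION
Total revisions = 2

Answer: 2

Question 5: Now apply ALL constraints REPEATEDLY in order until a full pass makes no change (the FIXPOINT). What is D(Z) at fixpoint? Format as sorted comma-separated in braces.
pass 0 (initial): D(Z)={1,3,4}
pass 1: W {1,2,3,4,5}->{1,2,3}; X {1,3,5}->{1}; Y {2,3,4,5}->{2,3}; Z {1,3,4}->{3,4}
pass 2: no change
Fixpoint after 2 passes: D(Z) = {3,4}

Answer: {3,4}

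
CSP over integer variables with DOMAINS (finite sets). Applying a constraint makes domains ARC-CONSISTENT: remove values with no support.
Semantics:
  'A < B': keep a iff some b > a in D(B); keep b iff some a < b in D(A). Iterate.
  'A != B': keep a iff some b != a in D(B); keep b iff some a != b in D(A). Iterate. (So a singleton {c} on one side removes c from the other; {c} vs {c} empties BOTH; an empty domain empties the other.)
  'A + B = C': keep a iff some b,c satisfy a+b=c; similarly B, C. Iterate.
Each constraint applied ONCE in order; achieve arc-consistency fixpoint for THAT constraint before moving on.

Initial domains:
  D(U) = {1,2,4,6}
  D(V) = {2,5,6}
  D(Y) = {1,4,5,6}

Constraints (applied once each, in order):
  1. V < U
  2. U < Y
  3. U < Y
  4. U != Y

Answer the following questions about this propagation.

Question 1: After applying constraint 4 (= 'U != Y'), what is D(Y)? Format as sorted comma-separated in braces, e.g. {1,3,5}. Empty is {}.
Constraint 1 (V < U) on D(V)={2,5,6} D(U)={1,2,4,6}: V {2,5,6}->{2,5}; U {1,2,4,6}->{4,6}
Constraint 2 (U < Y) on D(U)={4,6} D(Y)={1,4,5,6}: U {4,6}->{4}; Y {1,4,5,6}->{5,6}
Constraint 3 (U < Y) on D(U)={4} D(Y)={5,6}: no change
Constraint 4 (U != Y) on D(U)={4} D(Y)={5,6}: no change
So after constraint 4: D(Y) = {5,6}

Answer: {5,6}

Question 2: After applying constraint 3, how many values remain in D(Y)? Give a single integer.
Constraint 1 (V < U) on D(V)={2,5,6} D(U)={1,2,4,6}: V {2,5,6}->{2,5}; U {1,2,4,6}->{4,6}
Constraint 2 (U < Y) on D(U)={4,6} D(Y)={1,4,5,6}: U {4,6}->{4}; Y {1,4,5,6}->{5,6}
Constraint 3 (U < Y) on D(U)={4} D(Y)={5,6}: no change
So after constraint 3: D(Y)={5,6}, size = 2

Answer: 2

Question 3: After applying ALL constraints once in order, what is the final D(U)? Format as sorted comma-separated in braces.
Answer: {4}

Derivation:
Constraint 1 (V < U) on D(V)={2,5,6} D(U)={1,2,4,6}: V {2,5,6}->{2,5}; U {1,2,4,6}->{4,6}
Constraint 2 (U < Y) on D(U)={4,6} D(Y)={1,4,5,6}: U {4,6}->{4}; Y {1,4,5,6}->{5,6}
Constraint 3 (U < Y) on D(U)={4} D(Y)={5,6}: no change
Constraint 4 (U != Y) on D(U)={4} D(Y)={5,6}: no change
So after all 4 constraints: D(U) = {4}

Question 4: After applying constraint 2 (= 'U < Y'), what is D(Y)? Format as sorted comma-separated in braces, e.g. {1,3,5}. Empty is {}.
Answer: {5,6}

Derivation:
Constraint 1 (V < U) on D(V)={2,5,6} D(U)={1,2,4,6}: V {2,5,6}->{2,5}; U {1,2,4,6}->{4,6}
Constraint 2 (U < Y) on D(U)={4,6} D(Y)={1,4,5,6}: U {4,6}->{4}; Y {1,4,5,6}->{5,6}
So after constraint 2: D(Y) = {5,6}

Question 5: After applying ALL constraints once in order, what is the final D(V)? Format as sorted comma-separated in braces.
Answer: {2,5}

Derivation:
Constraint 1 (V < U) on D(V)={2,5,6} D(U)={1,2,4,6}: V {2,5,6}->{2,5}; U {1,2,4,6}->{4,6}
Constraint 2 (U < Y) on D(U)={4,6} D(Y)={1,4,5,6}: U {4,6}->{4}; Y {1,4,5,6}->{5,6}
Constraint 3 (U < Y) on D(U)={4} D(Y)={5,6}: no change
Constraint 4 (U != Y) on D(U)={4} D(Y)={5,6}: no change
So after all 4 constraints: D(V) = {2,5}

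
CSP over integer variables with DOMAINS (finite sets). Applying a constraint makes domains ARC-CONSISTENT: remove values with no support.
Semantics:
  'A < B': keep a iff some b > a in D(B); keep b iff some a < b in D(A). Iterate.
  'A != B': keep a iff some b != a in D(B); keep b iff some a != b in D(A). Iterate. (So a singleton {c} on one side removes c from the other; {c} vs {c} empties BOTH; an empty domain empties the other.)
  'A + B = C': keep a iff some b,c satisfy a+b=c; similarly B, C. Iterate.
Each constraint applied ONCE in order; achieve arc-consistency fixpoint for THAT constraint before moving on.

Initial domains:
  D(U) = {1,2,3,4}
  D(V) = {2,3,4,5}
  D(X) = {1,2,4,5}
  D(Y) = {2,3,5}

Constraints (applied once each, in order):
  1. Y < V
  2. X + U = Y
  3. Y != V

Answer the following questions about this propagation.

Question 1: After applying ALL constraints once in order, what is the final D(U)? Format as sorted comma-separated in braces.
Constraint 1 (Y < V) on D(Y)={2,3,5} D(V)={2,3,4,5}: Y {2,3,5}->{2,3}; V {2,3,4,5}->{3,4,5}
Constraint 2 (X + U = Y) on D(X)={1,2,4,5} D(U)={1,2,3,4} D(Y)={2,3}: X {1,2,4,5}->{1,2}; U {1,2,3,4}->{1,2}
Constraint 3 (Y != V) on D(Y)={2,3} D(V)={3,4,5}: no change
So after all 3 constraints: D(U) = {1,2}

Answer: {1,2}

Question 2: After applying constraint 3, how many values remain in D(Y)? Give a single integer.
Answer: 2

Derivation:
Constraint 1 (Y < V) on D(Y)={2,3,5} D(V)={2,3,4,5}: Y {2,3,5}->{2,3}; V {2,3,4,5}->{3,4,5}
Constraint 2 (X + U = Y) on D(X)={1,2,4,5} D(U)={1,2,3,4} D(Y)={2,3}: X {1,2,4,5}->{1,2}; U {1,2,3,4}->{1,2}
Constraint 3 (Y != V) on D(Y)={2,3} D(V)={3,4,5}: no change
So after constraint 3: D(Y)={2,3}, size = 2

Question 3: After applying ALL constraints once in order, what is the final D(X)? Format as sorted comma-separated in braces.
Answer: {1,2}

Derivation:
Constraint 1 (Y < V) on D(Y)={2,3,5} D(V)={2,3,4,5}: Y {2,3,5}->{2,3}; V {2,3,4,5}->{3,4,5}
Constraint 2 (X + U = Y) on D(X)={1,2,4,5} D(U)={1,2,3,4} D(Y)={2,3}: X {1,2,4,5}->{1,2}; U {1,2,3,4}->{1,2}
Constraint 3 (Y != V) on D(Y)={2,3} D(V)={3,4,5}: no change
So after all 3 constraints: D(X) = {1,2}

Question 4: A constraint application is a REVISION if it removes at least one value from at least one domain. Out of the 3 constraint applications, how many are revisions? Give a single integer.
Answer: 2

Derivation:
Constraint 1 (Y < V) on D(Y)={2,3,5} D(V)={2,3,4,5}: Y {2,3,5}->{2,3}; V {2,3,4,5}->{3,4,5} => REVISION
Constraint 2 (X + U = Y) on D(X)={1,2,4,5} D(U)={1,2,3,4} D(Y)={2,3}: X {1,2,4,5}->{1,2}; U {1,2,3,4}->{1,2} => REVISION
Constraint 3 (Y != V) on D(Y)={2,3} D(V)={3,4,5}: no change => not a revision
Total revisions = 2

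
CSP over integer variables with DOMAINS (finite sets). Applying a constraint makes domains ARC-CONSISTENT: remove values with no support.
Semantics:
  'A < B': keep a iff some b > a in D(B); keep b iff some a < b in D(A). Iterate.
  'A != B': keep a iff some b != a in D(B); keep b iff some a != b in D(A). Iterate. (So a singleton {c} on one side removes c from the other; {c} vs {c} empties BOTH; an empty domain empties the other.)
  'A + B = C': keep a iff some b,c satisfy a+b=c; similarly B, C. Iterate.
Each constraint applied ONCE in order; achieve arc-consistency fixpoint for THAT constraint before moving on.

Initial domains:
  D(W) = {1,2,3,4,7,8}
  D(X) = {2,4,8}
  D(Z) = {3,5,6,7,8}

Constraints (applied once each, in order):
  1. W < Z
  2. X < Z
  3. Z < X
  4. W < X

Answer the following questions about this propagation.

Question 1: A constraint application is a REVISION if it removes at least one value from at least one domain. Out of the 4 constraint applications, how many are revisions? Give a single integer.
Constraint 1 (W < Z) on D(W)={1,2,3,4,7,8} D(Z)={3,5,6,7,8}: W {1,2,3,4,7,8}->{1,2,3,4,7} => REVISION
Constraint 2 (X < Z) on D(X)={2,4,8} D(Z)={3,5,6,7,8}: X {2,4,8}->{2,4} => REVISION
Constraint 3 (Z < X) on D(Z)={3,5,6,7,8} D(X)={2,4}: Z {3,5,6,7,8}->{3}; X {2,4}->{4} => REVISION
Constraint 4 (W < X) on D(W)={1,2,3,4,7} D(X)={4}: W {1,2,3,4,7}->{1,2,3} => REVISION
Total revisions = 4

Answer: 4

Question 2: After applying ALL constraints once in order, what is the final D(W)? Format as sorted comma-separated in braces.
Constraint 1 (W < Z) on D(W)={1,2,3,4,7,8} D(Z)={3,5,6,7,8}: W {1,2,3,4,7,8}->{1,2,3,4,7}
Constraint 2 (X < Z) on D(X)={2,4,8} D(Z)={3,5,6,7,8}: X {2,4,8}->{2,4}
Constraint 3 (Z < X) on D(Z)={3,5,6,7,8} D(X)={2,4}: Z {3,5,6,7,8}->{3}; X {2,4}->{4}
Constraint 4 (W < X) on D(W)={1,2,3,4,7} D(X)={4}: W {1,2,3,4,7}->{1,2,3}
So after all 4 constraints: D(W) = {1,2,3}

Answer: {1,2,3}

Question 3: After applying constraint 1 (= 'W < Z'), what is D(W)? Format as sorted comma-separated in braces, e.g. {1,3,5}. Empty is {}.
Constraint 1 (W < Z) on D(W)={1,2,3,4,7,8} D(Z)={3,5,6,7,8}: W {1,2,3,4,7,8}->{1,2,3,4,7}
So after constraint 1: D(W) = {1,2,3,4,7}

Answer: {1,2,3,4,7}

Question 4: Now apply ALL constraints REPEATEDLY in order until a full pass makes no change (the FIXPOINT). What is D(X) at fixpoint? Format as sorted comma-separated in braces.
Answer: {}

Derivation:
pass 0 (initial): D(X)={2,4,8}
pass 1: W {1,2,3,4,7,8}->{1,2,3}; X {2,4,8}->{4}; Z {3,5,6,7,8}->{3}
pass 2: W {1,2,3}->{}; X {4}->{}; Z {3}->{}
pass 3: no change
Fixpoint after 3 passes: D(X) = {}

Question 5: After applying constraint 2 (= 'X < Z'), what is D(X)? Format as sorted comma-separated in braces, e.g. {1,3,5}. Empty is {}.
Constraint 1 (W < Z) on D(W)={1,2,3,4,7,8} D(Z)={3,5,6,7,8}: W {1,2,3,4,7,8}->{1,2,3,4,7}
Constraint 2 (X < Z) on D(X)={2,4,8} D(Z)={3,5,6,7,8}: X {2,4,8}->{2,4}
So after constraint 2: D(X) = {2,4}

Answer: {2,4}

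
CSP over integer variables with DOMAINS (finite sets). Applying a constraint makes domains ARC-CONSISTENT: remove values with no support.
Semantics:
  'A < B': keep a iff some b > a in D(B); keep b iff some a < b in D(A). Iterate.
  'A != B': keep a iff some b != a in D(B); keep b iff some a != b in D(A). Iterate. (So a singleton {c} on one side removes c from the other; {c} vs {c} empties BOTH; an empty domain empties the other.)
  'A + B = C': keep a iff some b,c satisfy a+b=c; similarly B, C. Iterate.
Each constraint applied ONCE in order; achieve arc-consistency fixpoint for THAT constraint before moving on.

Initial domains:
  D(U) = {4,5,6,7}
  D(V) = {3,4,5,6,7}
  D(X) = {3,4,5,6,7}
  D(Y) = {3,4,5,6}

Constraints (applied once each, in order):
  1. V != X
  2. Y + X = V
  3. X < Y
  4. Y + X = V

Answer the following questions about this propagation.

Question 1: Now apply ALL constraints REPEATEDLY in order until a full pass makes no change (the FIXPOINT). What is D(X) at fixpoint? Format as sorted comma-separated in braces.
pass 0 (initial): D(X)={3,4,5,6,7}
pass 1: V {3,4,5,6,7}->{7}; X {3,4,5,6,7}->{3}; Y {3,4,5,6}->{4}
pass 2: no change
Fixpoint after 2 passes: D(X) = {3}

Answer: {3}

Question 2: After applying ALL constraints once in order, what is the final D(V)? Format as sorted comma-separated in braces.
Answer: {7}

Derivation:
Constraint 1 (V != X) on D(V)={3,4,5,6,7} D(X)={3,4,5,6,7}: no change
Constraint 2 (Y + X = V) on D(Y)={3,4,5,6} D(X)={3,4,5,6,7} D(V)={3,4,5,6,7}: Y {3,4,5,6}->{3,4}; X {3,4,5,6,7}->{3,4}; V {3,4,5,6,7}->{6,7}
Constraint 3 (X < Y) on D(X)={3,4} D(Y)={3,4}: X {3,4}->{3}; Y {3,4}->{4}
Constraint 4 (Y + X = V) on D(Y)={4} D(X)={3} D(V)={6,7}: V {6,7}->{7}
So after all 4 constraints: D(V) = {7}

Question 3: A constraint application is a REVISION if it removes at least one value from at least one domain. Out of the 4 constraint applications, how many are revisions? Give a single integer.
Constraint 1 (V != X) on D(V)={3,4,5,6,7} D(X)={3,4,5,6,7}: no change => not a revision
Constraint 2 (Y + X = V) on D(Y)={3,4,5,6} D(X)={3,4,5,6,7} D(V)={3,4,5,6,7}: Y {3,4,5,6}->{3,4}; X {3,4,5,6,7}->{3,4}; V {3,4,5,6,7}->{6,7} => REVISION
Constraint 3 (X < Y) on D(X)={3,4} D(Y)={3,4}: X {3,4}->{3}; Y {3,4}->{4} => REVISION
Constraint 4 (Y + X = V) on D(Y)={4} D(X)={3} D(V)={6,7}: V {6,7}->{7} => REVISION
Total revisions = 3

Answer: 3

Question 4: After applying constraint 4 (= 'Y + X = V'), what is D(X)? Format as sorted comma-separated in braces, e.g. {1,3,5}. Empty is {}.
Answer: {3}

Derivation:
Constraint 1 (V != X) on D(V)={3,4,5,6,7} D(X)={3,4,5,6,7}: no change
Constraint 2 (Y + X = V) on D(Y)={3,4,5,6} D(X)={3,4,5,6,7} D(V)={3,4,5,6,7}: Y {3,4,5,6}->{3,4}; X {3,4,5,6,7}->{3,4}; V {3,4,5,6,7}->{6,7}
Constraint 3 (X < Y) on D(X)={3,4} D(Y)={3,4}: X {3,4}->{3}; Y {3,4}->{4}
Constraint 4 (Y + X = V) on D(Y)={4} D(X)={3} D(V)={6,7}: V {6,7}->{7}
So after constraint 4: D(X) = {3}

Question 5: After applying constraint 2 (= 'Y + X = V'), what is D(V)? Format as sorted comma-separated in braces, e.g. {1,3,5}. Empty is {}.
Constraint 1 (V != X) on D(V)={3,4,5,6,7} D(X)={3,4,5,6,7}: no change
Constraint 2 (Y + X = V) on D(Y)={3,4,5,6} D(X)={3,4,5,6,7} D(V)={3,4,5,6,7}: Y {3,4,5,6}->{3,4}; X {3,4,5,6,7}->{3,4}; V {3,4,5,6,7}->{6,7}
So after constraint 2: D(V) = {6,7}

Answer: {6,7}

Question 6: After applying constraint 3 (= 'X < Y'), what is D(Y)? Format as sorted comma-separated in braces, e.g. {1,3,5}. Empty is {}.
Answer: {4}

Derivation:
Constraint 1 (V != X) on D(V)={3,4,5,6,7} D(X)={3,4,5,6,7}: no change
Constraint 2 (Y + X = V) on D(Y)={3,4,5,6} D(X)={3,4,5,6,7} D(V)={3,4,5,6,7}: Y {3,4,5,6}->{3,4}; X {3,4,5,6,7}->{3,4}; V {3,4,5,6,7}->{6,7}
Constraint 3 (X < Y) on D(X)={3,4} D(Y)={3,4}: X {3,4}->{3}; Y {3,4}->{4}
So after constraint 3: D(Y) = {4}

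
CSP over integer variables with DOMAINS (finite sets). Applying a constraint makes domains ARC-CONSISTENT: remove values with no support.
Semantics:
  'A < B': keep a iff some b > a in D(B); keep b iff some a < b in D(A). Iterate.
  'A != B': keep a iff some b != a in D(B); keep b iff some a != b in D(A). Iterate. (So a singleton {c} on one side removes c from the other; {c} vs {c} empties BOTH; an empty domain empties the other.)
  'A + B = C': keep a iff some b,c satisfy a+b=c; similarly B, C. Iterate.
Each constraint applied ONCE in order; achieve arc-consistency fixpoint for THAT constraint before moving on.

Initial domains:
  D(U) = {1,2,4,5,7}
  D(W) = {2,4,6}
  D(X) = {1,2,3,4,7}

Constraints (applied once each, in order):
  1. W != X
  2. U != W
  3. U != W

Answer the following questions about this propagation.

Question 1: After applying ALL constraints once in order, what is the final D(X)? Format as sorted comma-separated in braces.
Constraint 1 (W != X) on D(W)={2,4,6} D(X)={1,2,3,4,7}: no change
Constraint 2 (U != W) on D(U)={1,2,4,5,7} D(W)={2,4,6}: no change
Constraint 3 (U != W) on D(U)={1,2,4,5,7} D(W)={2,4,6}: no change
So after all 3 constraints: D(X) = {1,2,3,4,7}

Answer: {1,2,3,4,7}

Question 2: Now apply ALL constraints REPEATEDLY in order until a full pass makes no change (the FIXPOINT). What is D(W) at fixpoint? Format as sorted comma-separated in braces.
pass 0 (initial): D(W)={2,4,6}
pass 1: no change
Fixpoint after 1 passes: D(W) = {2,4,6}

Answer: {2,4,6}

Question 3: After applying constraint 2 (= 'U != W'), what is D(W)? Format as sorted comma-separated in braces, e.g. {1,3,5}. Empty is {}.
Constraint 1 (W != X) on D(W)={2,4,6} D(X)={1,2,3,4,7}: no change
Constraint 2 (U != W) on D(U)={1,2,4,5,7} D(W)={2,4,6}: no change
So after constraint 2: D(W) = {2,4,6}

Answer: {2,4,6}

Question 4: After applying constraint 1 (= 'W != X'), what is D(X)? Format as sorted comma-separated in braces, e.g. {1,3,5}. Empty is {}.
Constraint 1 (W != X) on D(W)={2,4,6} D(X)={1,2,3,4,7}: no change
So after constraint 1: D(X) = {1,2,3,4,7}

Answer: {1,2,3,4,7}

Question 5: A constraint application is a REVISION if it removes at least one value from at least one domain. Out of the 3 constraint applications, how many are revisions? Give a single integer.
Constraint 1 (W != X) on D(W)={2,4,6} D(X)={1,2,3,4,7}: no change => not a revision
Constraint 2 (U != W) on D(U)={1,2,4,5,7} D(W)={2,4,6}: no change => not a revision
Constraint 3 (U != W) on D(U)={1,2,4,5,7} D(W)={2,4,6}: no change => not a revision
Total revisions = 0

Answer: 0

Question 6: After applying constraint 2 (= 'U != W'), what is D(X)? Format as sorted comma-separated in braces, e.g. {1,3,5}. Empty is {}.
Constraint 1 (W != X) on D(W)={2,4,6} D(X)={1,2,3,4,7}: no change
Constraint 2 (U != W) on D(U)={1,2,4,5,7} D(W)={2,4,6}: no change
So after constraint 2: D(X) = {1,2,3,4,7}

Answer: {1,2,3,4,7}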